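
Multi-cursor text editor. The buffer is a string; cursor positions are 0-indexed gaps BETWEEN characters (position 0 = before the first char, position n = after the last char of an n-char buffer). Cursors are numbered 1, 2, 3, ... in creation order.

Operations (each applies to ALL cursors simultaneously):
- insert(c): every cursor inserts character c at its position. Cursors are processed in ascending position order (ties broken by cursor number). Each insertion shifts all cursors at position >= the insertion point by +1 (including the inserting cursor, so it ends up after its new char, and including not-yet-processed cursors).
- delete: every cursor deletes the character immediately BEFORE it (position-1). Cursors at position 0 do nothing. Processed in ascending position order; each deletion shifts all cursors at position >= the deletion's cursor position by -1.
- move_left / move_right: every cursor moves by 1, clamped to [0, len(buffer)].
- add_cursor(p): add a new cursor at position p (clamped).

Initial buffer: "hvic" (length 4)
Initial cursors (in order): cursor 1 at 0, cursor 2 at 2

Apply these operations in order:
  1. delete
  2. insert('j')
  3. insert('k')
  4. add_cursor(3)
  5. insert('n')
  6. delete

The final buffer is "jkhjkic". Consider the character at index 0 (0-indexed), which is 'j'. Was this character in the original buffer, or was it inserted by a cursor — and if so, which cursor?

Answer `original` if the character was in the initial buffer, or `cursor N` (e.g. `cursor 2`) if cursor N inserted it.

After op 1 (delete): buffer="hic" (len 3), cursors c1@0 c2@1, authorship ...
After op 2 (insert('j')): buffer="jhjic" (len 5), cursors c1@1 c2@3, authorship 1.2..
After op 3 (insert('k')): buffer="jkhjkic" (len 7), cursors c1@2 c2@5, authorship 11.22..
After op 4 (add_cursor(3)): buffer="jkhjkic" (len 7), cursors c1@2 c3@3 c2@5, authorship 11.22..
After op 5 (insert('n')): buffer="jknhnjknic" (len 10), cursors c1@3 c3@5 c2@8, authorship 111.3222..
After op 6 (delete): buffer="jkhjkic" (len 7), cursors c1@2 c3@3 c2@5, authorship 11.22..
Authorship (.=original, N=cursor N): 1 1 . 2 2 . .
Index 0: author = 1

Answer: cursor 1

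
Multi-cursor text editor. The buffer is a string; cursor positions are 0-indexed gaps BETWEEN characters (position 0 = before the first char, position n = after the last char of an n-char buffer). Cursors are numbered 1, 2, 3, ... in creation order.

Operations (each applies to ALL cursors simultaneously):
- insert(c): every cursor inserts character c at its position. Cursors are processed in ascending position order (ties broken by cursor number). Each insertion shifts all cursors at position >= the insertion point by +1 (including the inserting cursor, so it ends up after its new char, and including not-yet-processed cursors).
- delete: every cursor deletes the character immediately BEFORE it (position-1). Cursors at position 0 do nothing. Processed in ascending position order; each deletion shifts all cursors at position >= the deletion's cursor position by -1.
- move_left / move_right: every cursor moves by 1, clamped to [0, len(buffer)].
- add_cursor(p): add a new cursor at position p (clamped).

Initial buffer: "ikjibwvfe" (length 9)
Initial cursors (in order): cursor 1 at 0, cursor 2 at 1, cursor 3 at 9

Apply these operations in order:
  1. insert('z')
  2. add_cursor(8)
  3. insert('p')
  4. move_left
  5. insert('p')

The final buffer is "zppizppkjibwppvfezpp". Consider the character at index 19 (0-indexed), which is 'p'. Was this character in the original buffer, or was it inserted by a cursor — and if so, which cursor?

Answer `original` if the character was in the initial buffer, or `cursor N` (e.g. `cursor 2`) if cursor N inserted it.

After op 1 (insert('z')): buffer="zizkjibwvfez" (len 12), cursors c1@1 c2@3 c3@12, authorship 1.2........3
After op 2 (add_cursor(8)): buffer="zizkjibwvfez" (len 12), cursors c1@1 c2@3 c4@8 c3@12, authorship 1.2........3
After op 3 (insert('p')): buffer="zpizpkjibwpvfezp" (len 16), cursors c1@2 c2@5 c4@11 c3@16, authorship 11.22.....4...33
After op 4 (move_left): buffer="zpizpkjibwpvfezp" (len 16), cursors c1@1 c2@4 c4@10 c3@15, authorship 11.22.....4...33
After op 5 (insert('p')): buffer="zppizppkjibwppvfezpp" (len 20), cursors c1@2 c2@6 c4@13 c3@19, authorship 111.222.....44...333
Authorship (.=original, N=cursor N): 1 1 1 . 2 2 2 . . . . . 4 4 . . . 3 3 3
Index 19: author = 3

Answer: cursor 3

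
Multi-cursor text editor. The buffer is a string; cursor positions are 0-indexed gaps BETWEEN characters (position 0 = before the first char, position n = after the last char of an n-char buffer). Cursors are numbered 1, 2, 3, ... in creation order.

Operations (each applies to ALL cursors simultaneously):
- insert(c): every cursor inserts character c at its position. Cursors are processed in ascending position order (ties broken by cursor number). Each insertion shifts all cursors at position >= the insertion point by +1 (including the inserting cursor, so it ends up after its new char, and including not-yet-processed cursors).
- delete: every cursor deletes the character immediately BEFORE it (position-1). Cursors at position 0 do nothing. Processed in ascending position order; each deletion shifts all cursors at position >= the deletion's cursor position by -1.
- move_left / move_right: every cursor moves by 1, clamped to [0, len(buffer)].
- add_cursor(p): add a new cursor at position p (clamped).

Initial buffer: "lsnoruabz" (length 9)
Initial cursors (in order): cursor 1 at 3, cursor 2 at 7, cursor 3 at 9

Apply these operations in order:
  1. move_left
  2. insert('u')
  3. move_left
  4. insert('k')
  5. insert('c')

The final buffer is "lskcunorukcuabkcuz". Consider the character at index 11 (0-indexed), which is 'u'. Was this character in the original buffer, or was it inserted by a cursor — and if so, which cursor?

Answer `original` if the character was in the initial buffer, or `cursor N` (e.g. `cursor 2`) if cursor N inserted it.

Answer: cursor 2

Derivation:
After op 1 (move_left): buffer="lsnoruabz" (len 9), cursors c1@2 c2@6 c3@8, authorship .........
After op 2 (insert('u')): buffer="lsunoruuabuz" (len 12), cursors c1@3 c2@8 c3@11, authorship ..1....2..3.
After op 3 (move_left): buffer="lsunoruuabuz" (len 12), cursors c1@2 c2@7 c3@10, authorship ..1....2..3.
After op 4 (insert('k')): buffer="lskunorukuabkuz" (len 15), cursors c1@3 c2@9 c3@13, authorship ..11....22..33.
After op 5 (insert('c')): buffer="lskcunorukcuabkcuz" (len 18), cursors c1@4 c2@11 c3@16, authorship ..111....222..333.
Authorship (.=original, N=cursor N): . . 1 1 1 . . . . 2 2 2 . . 3 3 3 .
Index 11: author = 2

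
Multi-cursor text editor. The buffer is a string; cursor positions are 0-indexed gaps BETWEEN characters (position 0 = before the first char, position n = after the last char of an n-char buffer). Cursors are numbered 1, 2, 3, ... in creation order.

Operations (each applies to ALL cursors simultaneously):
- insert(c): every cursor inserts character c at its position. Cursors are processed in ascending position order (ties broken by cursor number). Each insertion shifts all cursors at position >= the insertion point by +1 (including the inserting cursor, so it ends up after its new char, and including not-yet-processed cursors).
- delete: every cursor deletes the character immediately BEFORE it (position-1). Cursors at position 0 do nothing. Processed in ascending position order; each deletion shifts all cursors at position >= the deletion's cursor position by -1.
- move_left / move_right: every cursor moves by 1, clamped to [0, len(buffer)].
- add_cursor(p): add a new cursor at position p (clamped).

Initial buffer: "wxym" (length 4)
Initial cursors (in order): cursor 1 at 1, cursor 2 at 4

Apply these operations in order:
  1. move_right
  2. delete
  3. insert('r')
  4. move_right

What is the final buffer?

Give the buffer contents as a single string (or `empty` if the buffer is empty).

After op 1 (move_right): buffer="wxym" (len 4), cursors c1@2 c2@4, authorship ....
After op 2 (delete): buffer="wy" (len 2), cursors c1@1 c2@2, authorship ..
After op 3 (insert('r')): buffer="wryr" (len 4), cursors c1@2 c2@4, authorship .1.2
After op 4 (move_right): buffer="wryr" (len 4), cursors c1@3 c2@4, authorship .1.2

Answer: wryr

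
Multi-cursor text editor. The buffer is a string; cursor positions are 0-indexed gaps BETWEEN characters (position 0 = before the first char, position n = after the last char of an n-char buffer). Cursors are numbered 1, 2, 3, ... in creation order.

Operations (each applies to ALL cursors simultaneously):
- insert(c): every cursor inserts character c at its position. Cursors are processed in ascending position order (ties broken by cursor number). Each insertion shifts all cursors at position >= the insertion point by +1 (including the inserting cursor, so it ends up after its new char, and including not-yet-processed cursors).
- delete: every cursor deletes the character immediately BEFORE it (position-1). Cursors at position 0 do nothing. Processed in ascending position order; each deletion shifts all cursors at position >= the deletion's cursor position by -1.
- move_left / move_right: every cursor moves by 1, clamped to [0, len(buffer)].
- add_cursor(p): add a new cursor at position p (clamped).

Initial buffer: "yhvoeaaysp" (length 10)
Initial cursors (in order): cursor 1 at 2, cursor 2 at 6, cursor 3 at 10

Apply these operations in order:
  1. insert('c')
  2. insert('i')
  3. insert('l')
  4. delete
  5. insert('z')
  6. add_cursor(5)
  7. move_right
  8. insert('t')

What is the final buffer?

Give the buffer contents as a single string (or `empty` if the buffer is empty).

Answer: yhcizvttoeacizatyspcizt

Derivation:
After op 1 (insert('c')): buffer="yhcvoeacayspc" (len 13), cursors c1@3 c2@8 c3@13, authorship ..1....2....3
After op 2 (insert('i')): buffer="yhcivoeaciayspci" (len 16), cursors c1@4 c2@10 c3@16, authorship ..11....22....33
After op 3 (insert('l')): buffer="yhcilvoeacilayspcil" (len 19), cursors c1@5 c2@12 c3@19, authorship ..111....222....333
After op 4 (delete): buffer="yhcivoeaciayspci" (len 16), cursors c1@4 c2@10 c3@16, authorship ..11....22....33
After op 5 (insert('z')): buffer="yhcizvoeacizayspciz" (len 19), cursors c1@5 c2@12 c3@19, authorship ..111....222....333
After op 6 (add_cursor(5)): buffer="yhcizvoeacizayspciz" (len 19), cursors c1@5 c4@5 c2@12 c3@19, authorship ..111....222....333
After op 7 (move_right): buffer="yhcizvoeacizayspciz" (len 19), cursors c1@6 c4@6 c2@13 c3@19, authorship ..111....222....333
After op 8 (insert('t')): buffer="yhcizvttoeacizatyspcizt" (len 23), cursors c1@8 c4@8 c2@16 c3@23, authorship ..111.14...222.2...3333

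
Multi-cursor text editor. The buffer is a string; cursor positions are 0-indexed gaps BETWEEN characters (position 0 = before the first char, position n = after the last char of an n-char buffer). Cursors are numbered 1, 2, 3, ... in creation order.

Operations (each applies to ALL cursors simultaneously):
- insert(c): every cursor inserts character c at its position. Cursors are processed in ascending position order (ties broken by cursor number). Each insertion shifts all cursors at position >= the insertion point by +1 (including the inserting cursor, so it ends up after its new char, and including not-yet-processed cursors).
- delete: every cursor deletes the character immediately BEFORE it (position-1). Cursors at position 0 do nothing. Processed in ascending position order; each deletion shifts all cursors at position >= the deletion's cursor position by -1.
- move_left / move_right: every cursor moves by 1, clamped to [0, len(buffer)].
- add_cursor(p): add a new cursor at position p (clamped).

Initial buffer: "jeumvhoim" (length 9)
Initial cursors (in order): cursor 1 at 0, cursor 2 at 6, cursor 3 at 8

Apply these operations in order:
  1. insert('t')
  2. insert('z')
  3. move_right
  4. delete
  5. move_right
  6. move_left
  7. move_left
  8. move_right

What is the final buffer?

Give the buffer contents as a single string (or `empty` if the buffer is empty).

After op 1 (insert('t')): buffer="tjeumvhtoitm" (len 12), cursors c1@1 c2@8 c3@11, authorship 1......2..3.
After op 2 (insert('z')): buffer="tzjeumvhtzoitzm" (len 15), cursors c1@2 c2@10 c3@14, authorship 11......22..33.
After op 3 (move_right): buffer="tzjeumvhtzoitzm" (len 15), cursors c1@3 c2@11 c3@15, authorship 11......22..33.
After op 4 (delete): buffer="tzeumvhtzitz" (len 12), cursors c1@2 c2@9 c3@12, authorship 11.....22.33
After op 5 (move_right): buffer="tzeumvhtzitz" (len 12), cursors c1@3 c2@10 c3@12, authorship 11.....22.33
After op 6 (move_left): buffer="tzeumvhtzitz" (len 12), cursors c1@2 c2@9 c3@11, authorship 11.....22.33
After op 7 (move_left): buffer="tzeumvhtzitz" (len 12), cursors c1@1 c2@8 c3@10, authorship 11.....22.33
After op 8 (move_right): buffer="tzeumvhtzitz" (len 12), cursors c1@2 c2@9 c3@11, authorship 11.....22.33

Answer: tzeumvhtzitz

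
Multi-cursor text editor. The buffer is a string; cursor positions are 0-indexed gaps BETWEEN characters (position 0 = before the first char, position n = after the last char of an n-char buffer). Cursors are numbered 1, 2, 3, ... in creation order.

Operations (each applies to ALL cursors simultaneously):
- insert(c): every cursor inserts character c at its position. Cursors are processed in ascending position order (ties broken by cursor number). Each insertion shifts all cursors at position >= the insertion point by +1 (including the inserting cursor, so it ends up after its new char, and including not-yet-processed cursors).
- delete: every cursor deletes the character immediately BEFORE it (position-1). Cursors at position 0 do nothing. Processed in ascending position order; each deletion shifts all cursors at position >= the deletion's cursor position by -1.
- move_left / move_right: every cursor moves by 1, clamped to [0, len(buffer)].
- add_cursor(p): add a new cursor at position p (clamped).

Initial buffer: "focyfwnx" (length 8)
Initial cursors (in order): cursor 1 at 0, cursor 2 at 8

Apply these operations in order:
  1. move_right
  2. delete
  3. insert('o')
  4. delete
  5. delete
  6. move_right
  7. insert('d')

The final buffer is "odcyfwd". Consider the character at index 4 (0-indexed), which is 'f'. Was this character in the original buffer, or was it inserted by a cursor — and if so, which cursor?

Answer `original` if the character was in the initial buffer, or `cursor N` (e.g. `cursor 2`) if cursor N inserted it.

Answer: original

Derivation:
After op 1 (move_right): buffer="focyfwnx" (len 8), cursors c1@1 c2@8, authorship ........
After op 2 (delete): buffer="ocyfwn" (len 6), cursors c1@0 c2@6, authorship ......
After op 3 (insert('o')): buffer="oocyfwno" (len 8), cursors c1@1 c2@8, authorship 1......2
After op 4 (delete): buffer="ocyfwn" (len 6), cursors c1@0 c2@6, authorship ......
After op 5 (delete): buffer="ocyfw" (len 5), cursors c1@0 c2@5, authorship .....
After op 6 (move_right): buffer="ocyfw" (len 5), cursors c1@1 c2@5, authorship .....
After op 7 (insert('d')): buffer="odcyfwd" (len 7), cursors c1@2 c2@7, authorship .1....2
Authorship (.=original, N=cursor N): . 1 . . . . 2
Index 4: author = original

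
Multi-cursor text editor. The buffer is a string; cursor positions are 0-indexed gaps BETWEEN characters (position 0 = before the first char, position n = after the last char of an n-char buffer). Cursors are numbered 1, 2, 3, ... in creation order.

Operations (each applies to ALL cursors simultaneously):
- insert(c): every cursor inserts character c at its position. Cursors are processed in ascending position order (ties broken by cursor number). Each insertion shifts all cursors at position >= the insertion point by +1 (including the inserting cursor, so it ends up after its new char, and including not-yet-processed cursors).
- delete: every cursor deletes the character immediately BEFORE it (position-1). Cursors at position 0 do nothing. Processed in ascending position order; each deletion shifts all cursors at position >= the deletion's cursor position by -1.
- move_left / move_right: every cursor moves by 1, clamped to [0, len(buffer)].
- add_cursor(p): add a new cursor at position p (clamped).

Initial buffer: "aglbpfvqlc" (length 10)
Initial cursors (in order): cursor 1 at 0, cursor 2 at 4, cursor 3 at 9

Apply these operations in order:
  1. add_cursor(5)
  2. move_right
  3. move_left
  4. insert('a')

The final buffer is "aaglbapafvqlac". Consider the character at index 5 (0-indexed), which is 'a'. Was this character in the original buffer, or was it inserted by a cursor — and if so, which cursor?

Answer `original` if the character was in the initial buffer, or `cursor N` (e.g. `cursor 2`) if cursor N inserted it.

Answer: cursor 2

Derivation:
After op 1 (add_cursor(5)): buffer="aglbpfvqlc" (len 10), cursors c1@0 c2@4 c4@5 c3@9, authorship ..........
After op 2 (move_right): buffer="aglbpfvqlc" (len 10), cursors c1@1 c2@5 c4@6 c3@10, authorship ..........
After op 3 (move_left): buffer="aglbpfvqlc" (len 10), cursors c1@0 c2@4 c4@5 c3@9, authorship ..........
After op 4 (insert('a')): buffer="aaglbapafvqlac" (len 14), cursors c1@1 c2@6 c4@8 c3@13, authorship 1....2.4....3.
Authorship (.=original, N=cursor N): 1 . . . . 2 . 4 . . . . 3 .
Index 5: author = 2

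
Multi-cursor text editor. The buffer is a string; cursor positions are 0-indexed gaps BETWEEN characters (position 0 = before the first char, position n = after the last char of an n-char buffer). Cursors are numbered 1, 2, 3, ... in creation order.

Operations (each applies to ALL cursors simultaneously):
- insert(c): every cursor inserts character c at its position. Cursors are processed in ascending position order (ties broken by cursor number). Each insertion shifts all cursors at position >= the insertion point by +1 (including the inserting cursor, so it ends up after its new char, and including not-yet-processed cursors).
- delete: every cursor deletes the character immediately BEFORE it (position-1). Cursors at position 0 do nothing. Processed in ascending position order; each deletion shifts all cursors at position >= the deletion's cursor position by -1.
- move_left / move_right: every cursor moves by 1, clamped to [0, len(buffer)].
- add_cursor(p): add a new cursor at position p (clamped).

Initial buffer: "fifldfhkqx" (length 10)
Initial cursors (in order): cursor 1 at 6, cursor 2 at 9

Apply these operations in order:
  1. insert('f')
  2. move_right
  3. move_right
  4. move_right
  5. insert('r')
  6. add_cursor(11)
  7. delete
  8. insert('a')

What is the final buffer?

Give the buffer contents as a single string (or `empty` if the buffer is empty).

After op 1 (insert('f')): buffer="fifldffhkqfx" (len 12), cursors c1@7 c2@11, authorship ......1...2.
After op 2 (move_right): buffer="fifldffhkqfx" (len 12), cursors c1@8 c2@12, authorship ......1...2.
After op 3 (move_right): buffer="fifldffhkqfx" (len 12), cursors c1@9 c2@12, authorship ......1...2.
After op 4 (move_right): buffer="fifldffhkqfx" (len 12), cursors c1@10 c2@12, authorship ......1...2.
After op 5 (insert('r')): buffer="fifldffhkqrfxr" (len 14), cursors c1@11 c2@14, authorship ......1...12.2
After op 6 (add_cursor(11)): buffer="fifldffhkqrfxr" (len 14), cursors c1@11 c3@11 c2@14, authorship ......1...12.2
After op 7 (delete): buffer="fifldffhkfx" (len 11), cursors c1@9 c3@9 c2@11, authorship ......1..2.
After op 8 (insert('a')): buffer="fifldffhkaafxa" (len 14), cursors c1@11 c3@11 c2@14, authorship ......1..132.2

Answer: fifldffhkaafxa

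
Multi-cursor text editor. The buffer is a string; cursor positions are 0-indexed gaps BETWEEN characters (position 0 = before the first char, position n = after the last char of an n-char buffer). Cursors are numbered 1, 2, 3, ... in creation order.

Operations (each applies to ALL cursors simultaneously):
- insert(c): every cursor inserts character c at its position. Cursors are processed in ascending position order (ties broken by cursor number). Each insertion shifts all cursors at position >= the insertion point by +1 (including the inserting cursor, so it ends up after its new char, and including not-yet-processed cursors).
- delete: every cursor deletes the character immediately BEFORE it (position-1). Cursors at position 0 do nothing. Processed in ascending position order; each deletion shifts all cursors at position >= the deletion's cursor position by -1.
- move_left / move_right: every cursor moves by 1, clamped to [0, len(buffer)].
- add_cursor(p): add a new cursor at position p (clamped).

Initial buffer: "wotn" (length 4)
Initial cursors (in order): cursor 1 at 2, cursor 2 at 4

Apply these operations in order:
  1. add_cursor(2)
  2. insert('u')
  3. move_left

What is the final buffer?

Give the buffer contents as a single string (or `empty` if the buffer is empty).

Answer: wouutnu

Derivation:
After op 1 (add_cursor(2)): buffer="wotn" (len 4), cursors c1@2 c3@2 c2@4, authorship ....
After op 2 (insert('u')): buffer="wouutnu" (len 7), cursors c1@4 c3@4 c2@7, authorship ..13..2
After op 3 (move_left): buffer="wouutnu" (len 7), cursors c1@3 c3@3 c2@6, authorship ..13..2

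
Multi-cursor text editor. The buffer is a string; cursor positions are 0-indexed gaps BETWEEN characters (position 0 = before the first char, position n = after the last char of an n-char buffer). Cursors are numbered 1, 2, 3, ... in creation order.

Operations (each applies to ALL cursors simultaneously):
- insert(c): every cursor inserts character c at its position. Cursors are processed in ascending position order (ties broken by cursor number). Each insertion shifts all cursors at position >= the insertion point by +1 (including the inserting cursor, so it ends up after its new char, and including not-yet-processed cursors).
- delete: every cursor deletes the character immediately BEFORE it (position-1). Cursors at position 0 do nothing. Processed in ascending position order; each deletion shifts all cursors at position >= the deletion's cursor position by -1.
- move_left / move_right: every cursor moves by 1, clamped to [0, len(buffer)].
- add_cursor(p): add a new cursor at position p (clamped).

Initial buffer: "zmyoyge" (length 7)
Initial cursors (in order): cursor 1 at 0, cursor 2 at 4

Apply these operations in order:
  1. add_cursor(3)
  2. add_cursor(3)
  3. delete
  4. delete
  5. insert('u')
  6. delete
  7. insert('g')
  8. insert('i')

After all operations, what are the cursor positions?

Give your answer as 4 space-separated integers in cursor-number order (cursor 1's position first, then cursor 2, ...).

After op 1 (add_cursor(3)): buffer="zmyoyge" (len 7), cursors c1@0 c3@3 c2@4, authorship .......
After op 2 (add_cursor(3)): buffer="zmyoyge" (len 7), cursors c1@0 c3@3 c4@3 c2@4, authorship .......
After op 3 (delete): buffer="zyge" (len 4), cursors c1@0 c2@1 c3@1 c4@1, authorship ....
After op 4 (delete): buffer="yge" (len 3), cursors c1@0 c2@0 c3@0 c4@0, authorship ...
After op 5 (insert('u')): buffer="uuuuyge" (len 7), cursors c1@4 c2@4 c3@4 c4@4, authorship 1234...
After op 6 (delete): buffer="yge" (len 3), cursors c1@0 c2@0 c3@0 c4@0, authorship ...
After op 7 (insert('g')): buffer="ggggyge" (len 7), cursors c1@4 c2@4 c3@4 c4@4, authorship 1234...
After op 8 (insert('i')): buffer="ggggiiiiyge" (len 11), cursors c1@8 c2@8 c3@8 c4@8, authorship 12341234...

Answer: 8 8 8 8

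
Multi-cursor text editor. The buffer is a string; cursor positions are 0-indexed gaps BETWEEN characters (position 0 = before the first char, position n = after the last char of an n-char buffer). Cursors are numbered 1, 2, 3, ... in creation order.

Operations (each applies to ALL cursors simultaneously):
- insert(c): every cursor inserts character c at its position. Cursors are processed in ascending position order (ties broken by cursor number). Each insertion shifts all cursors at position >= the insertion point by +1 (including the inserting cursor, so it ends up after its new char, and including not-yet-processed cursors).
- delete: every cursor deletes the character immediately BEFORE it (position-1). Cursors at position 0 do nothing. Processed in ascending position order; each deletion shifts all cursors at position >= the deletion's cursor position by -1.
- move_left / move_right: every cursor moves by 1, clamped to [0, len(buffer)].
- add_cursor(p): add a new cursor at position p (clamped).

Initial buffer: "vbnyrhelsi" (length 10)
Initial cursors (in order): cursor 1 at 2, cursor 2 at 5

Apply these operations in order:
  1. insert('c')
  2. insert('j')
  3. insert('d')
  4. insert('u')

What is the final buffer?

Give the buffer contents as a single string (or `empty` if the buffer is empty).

After op 1 (insert('c')): buffer="vbcnyrchelsi" (len 12), cursors c1@3 c2@7, authorship ..1...2.....
After op 2 (insert('j')): buffer="vbcjnyrcjhelsi" (len 14), cursors c1@4 c2@9, authorship ..11...22.....
After op 3 (insert('d')): buffer="vbcjdnyrcjdhelsi" (len 16), cursors c1@5 c2@11, authorship ..111...222.....
After op 4 (insert('u')): buffer="vbcjdunyrcjduhelsi" (len 18), cursors c1@6 c2@13, authorship ..1111...2222.....

Answer: vbcjdunyrcjduhelsi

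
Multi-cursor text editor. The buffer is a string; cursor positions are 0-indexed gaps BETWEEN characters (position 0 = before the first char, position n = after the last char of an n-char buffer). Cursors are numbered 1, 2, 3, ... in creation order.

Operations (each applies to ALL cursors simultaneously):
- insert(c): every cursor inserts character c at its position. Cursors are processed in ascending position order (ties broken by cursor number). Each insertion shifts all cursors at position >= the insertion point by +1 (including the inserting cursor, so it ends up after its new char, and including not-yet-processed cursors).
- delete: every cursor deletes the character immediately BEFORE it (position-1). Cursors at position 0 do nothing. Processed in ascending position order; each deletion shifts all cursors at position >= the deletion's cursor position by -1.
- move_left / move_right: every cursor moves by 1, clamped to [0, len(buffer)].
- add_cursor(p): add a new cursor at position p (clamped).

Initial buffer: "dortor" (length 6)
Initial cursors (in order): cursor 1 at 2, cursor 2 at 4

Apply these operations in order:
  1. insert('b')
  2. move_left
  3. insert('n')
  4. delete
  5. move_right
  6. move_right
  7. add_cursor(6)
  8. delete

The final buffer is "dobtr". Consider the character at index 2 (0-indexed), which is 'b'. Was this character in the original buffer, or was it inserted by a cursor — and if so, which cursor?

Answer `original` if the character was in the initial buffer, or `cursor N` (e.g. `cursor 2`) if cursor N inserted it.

Answer: cursor 1

Derivation:
After op 1 (insert('b')): buffer="dobrtbor" (len 8), cursors c1@3 c2@6, authorship ..1..2..
After op 2 (move_left): buffer="dobrtbor" (len 8), cursors c1@2 c2@5, authorship ..1..2..
After op 3 (insert('n')): buffer="donbrtnbor" (len 10), cursors c1@3 c2@7, authorship ..11..22..
After op 4 (delete): buffer="dobrtbor" (len 8), cursors c1@2 c2@5, authorship ..1..2..
After op 5 (move_right): buffer="dobrtbor" (len 8), cursors c1@3 c2@6, authorship ..1..2..
After op 6 (move_right): buffer="dobrtbor" (len 8), cursors c1@4 c2@7, authorship ..1..2..
After op 7 (add_cursor(6)): buffer="dobrtbor" (len 8), cursors c1@4 c3@6 c2@7, authorship ..1..2..
After op 8 (delete): buffer="dobtr" (len 5), cursors c1@3 c2@4 c3@4, authorship ..1..
Authorship (.=original, N=cursor N): . . 1 . .
Index 2: author = 1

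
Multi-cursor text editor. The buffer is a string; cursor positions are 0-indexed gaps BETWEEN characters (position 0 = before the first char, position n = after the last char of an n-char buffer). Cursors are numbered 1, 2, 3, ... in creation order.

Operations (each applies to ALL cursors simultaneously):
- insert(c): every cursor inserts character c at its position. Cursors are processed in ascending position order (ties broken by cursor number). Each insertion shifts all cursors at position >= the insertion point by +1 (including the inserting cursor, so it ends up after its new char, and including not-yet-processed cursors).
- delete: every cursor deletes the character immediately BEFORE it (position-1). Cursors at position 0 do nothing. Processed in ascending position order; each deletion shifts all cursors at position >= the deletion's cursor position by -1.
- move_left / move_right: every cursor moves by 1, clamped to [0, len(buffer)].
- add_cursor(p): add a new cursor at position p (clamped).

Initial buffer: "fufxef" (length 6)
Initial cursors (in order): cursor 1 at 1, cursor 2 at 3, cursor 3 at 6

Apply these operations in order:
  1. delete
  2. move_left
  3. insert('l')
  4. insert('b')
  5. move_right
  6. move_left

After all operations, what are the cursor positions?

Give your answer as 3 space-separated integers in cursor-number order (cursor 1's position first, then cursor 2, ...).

Answer: 4 4 8

Derivation:
After op 1 (delete): buffer="uxe" (len 3), cursors c1@0 c2@1 c3@3, authorship ...
After op 2 (move_left): buffer="uxe" (len 3), cursors c1@0 c2@0 c3@2, authorship ...
After op 3 (insert('l')): buffer="lluxle" (len 6), cursors c1@2 c2@2 c3@5, authorship 12..3.
After op 4 (insert('b')): buffer="llbbuxlbe" (len 9), cursors c1@4 c2@4 c3@8, authorship 1212..33.
After op 5 (move_right): buffer="llbbuxlbe" (len 9), cursors c1@5 c2@5 c3@9, authorship 1212..33.
After op 6 (move_left): buffer="llbbuxlbe" (len 9), cursors c1@4 c2@4 c3@8, authorship 1212..33.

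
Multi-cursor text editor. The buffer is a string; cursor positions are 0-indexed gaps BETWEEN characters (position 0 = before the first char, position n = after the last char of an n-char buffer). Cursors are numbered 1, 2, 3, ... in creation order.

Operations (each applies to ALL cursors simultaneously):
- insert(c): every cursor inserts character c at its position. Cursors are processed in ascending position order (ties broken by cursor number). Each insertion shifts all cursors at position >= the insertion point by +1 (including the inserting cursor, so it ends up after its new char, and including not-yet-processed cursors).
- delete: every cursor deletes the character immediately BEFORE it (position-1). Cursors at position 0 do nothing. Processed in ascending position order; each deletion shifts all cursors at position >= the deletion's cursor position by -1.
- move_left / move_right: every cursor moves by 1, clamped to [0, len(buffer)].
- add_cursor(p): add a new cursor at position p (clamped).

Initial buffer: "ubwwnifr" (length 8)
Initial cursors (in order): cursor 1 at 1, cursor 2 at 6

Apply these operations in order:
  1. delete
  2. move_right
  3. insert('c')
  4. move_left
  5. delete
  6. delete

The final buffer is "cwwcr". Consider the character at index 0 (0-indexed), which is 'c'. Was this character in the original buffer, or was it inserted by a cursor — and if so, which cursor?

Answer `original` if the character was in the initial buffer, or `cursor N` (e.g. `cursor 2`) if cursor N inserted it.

Answer: cursor 1

Derivation:
After op 1 (delete): buffer="bwwnfr" (len 6), cursors c1@0 c2@4, authorship ......
After op 2 (move_right): buffer="bwwnfr" (len 6), cursors c1@1 c2@5, authorship ......
After op 3 (insert('c')): buffer="bcwwnfcr" (len 8), cursors c1@2 c2@7, authorship .1....2.
After op 4 (move_left): buffer="bcwwnfcr" (len 8), cursors c1@1 c2@6, authorship .1....2.
After op 5 (delete): buffer="cwwncr" (len 6), cursors c1@0 c2@4, authorship 1...2.
After op 6 (delete): buffer="cwwcr" (len 5), cursors c1@0 c2@3, authorship 1..2.
Authorship (.=original, N=cursor N): 1 . . 2 .
Index 0: author = 1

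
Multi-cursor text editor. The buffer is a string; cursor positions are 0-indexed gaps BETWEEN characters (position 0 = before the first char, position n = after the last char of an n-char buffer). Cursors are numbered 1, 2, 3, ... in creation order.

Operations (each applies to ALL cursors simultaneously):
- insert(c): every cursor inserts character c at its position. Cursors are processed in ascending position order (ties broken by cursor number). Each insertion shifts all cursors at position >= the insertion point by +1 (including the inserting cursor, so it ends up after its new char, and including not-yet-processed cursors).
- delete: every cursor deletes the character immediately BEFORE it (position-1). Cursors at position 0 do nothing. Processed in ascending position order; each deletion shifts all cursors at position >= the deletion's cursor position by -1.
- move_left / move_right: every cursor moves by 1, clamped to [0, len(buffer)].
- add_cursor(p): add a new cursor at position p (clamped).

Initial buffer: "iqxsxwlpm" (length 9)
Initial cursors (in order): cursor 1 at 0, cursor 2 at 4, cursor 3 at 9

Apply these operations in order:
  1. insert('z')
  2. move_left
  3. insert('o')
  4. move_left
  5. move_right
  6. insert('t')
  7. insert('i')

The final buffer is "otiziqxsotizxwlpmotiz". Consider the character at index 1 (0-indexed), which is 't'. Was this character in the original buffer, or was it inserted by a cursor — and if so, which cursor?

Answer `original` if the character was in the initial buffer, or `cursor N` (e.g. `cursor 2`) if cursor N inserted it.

Answer: cursor 1

Derivation:
After op 1 (insert('z')): buffer="ziqxszxwlpmz" (len 12), cursors c1@1 c2@6 c3@12, authorship 1....2.....3
After op 2 (move_left): buffer="ziqxszxwlpmz" (len 12), cursors c1@0 c2@5 c3@11, authorship 1....2.....3
After op 3 (insert('o')): buffer="oziqxsozxwlpmoz" (len 15), cursors c1@1 c2@7 c3@14, authorship 11....22.....33
After op 4 (move_left): buffer="oziqxsozxwlpmoz" (len 15), cursors c1@0 c2@6 c3@13, authorship 11....22.....33
After op 5 (move_right): buffer="oziqxsozxwlpmoz" (len 15), cursors c1@1 c2@7 c3@14, authorship 11....22.....33
After op 6 (insert('t')): buffer="otziqxsotzxwlpmotz" (len 18), cursors c1@2 c2@9 c3@17, authorship 111....222.....333
After op 7 (insert('i')): buffer="otiziqxsotizxwlpmotiz" (len 21), cursors c1@3 c2@11 c3@20, authorship 1111....2222.....3333
Authorship (.=original, N=cursor N): 1 1 1 1 . . . . 2 2 2 2 . . . . . 3 3 3 3
Index 1: author = 1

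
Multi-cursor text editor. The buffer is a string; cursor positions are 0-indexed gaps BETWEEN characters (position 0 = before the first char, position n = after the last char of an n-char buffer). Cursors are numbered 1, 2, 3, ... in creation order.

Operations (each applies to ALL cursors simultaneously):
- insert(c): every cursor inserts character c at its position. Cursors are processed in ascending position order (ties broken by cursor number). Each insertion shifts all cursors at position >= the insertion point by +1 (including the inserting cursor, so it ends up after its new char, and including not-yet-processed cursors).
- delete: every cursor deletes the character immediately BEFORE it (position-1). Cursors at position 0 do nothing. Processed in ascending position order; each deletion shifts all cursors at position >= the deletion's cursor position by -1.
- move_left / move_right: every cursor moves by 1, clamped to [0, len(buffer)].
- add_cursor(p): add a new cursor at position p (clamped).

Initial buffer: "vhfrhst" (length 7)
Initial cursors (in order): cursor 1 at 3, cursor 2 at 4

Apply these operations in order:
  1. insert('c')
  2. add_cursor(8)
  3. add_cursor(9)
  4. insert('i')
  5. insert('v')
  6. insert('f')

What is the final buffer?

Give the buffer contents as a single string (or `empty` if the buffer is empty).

Answer: vhfcivfrcivfhsivftivf

Derivation:
After op 1 (insert('c')): buffer="vhfcrchst" (len 9), cursors c1@4 c2@6, authorship ...1.2...
After op 2 (add_cursor(8)): buffer="vhfcrchst" (len 9), cursors c1@4 c2@6 c3@8, authorship ...1.2...
After op 3 (add_cursor(9)): buffer="vhfcrchst" (len 9), cursors c1@4 c2@6 c3@8 c4@9, authorship ...1.2...
After op 4 (insert('i')): buffer="vhfcircihsiti" (len 13), cursors c1@5 c2@8 c3@11 c4@13, authorship ...11.22..3.4
After op 5 (insert('v')): buffer="vhfcivrcivhsivtiv" (len 17), cursors c1@6 c2@10 c3@14 c4@17, authorship ...111.222..33.44
After op 6 (insert('f')): buffer="vhfcivfrcivfhsivftivf" (len 21), cursors c1@7 c2@12 c3@17 c4@21, authorship ...1111.2222..333.444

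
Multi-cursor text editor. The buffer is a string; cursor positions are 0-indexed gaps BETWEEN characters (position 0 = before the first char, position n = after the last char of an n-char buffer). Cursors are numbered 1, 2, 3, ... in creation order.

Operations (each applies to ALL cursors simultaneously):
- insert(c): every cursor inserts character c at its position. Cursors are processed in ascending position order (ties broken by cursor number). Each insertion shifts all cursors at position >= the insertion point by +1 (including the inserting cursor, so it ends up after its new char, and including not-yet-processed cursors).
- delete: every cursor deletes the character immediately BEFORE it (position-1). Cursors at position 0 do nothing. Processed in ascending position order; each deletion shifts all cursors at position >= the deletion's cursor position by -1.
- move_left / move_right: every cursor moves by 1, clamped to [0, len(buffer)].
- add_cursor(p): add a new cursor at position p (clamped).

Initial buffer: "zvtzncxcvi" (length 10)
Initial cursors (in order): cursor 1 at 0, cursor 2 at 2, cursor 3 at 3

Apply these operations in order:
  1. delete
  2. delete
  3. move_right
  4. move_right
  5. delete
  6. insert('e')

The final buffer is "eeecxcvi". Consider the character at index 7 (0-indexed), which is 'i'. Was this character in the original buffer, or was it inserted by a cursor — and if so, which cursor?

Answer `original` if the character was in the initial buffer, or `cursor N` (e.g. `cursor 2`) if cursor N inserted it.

After op 1 (delete): buffer="zzncxcvi" (len 8), cursors c1@0 c2@1 c3@1, authorship ........
After op 2 (delete): buffer="zncxcvi" (len 7), cursors c1@0 c2@0 c3@0, authorship .......
After op 3 (move_right): buffer="zncxcvi" (len 7), cursors c1@1 c2@1 c3@1, authorship .......
After op 4 (move_right): buffer="zncxcvi" (len 7), cursors c1@2 c2@2 c3@2, authorship .......
After op 5 (delete): buffer="cxcvi" (len 5), cursors c1@0 c2@0 c3@0, authorship .....
After op 6 (insert('e')): buffer="eeecxcvi" (len 8), cursors c1@3 c2@3 c3@3, authorship 123.....
Authorship (.=original, N=cursor N): 1 2 3 . . . . .
Index 7: author = original

Answer: original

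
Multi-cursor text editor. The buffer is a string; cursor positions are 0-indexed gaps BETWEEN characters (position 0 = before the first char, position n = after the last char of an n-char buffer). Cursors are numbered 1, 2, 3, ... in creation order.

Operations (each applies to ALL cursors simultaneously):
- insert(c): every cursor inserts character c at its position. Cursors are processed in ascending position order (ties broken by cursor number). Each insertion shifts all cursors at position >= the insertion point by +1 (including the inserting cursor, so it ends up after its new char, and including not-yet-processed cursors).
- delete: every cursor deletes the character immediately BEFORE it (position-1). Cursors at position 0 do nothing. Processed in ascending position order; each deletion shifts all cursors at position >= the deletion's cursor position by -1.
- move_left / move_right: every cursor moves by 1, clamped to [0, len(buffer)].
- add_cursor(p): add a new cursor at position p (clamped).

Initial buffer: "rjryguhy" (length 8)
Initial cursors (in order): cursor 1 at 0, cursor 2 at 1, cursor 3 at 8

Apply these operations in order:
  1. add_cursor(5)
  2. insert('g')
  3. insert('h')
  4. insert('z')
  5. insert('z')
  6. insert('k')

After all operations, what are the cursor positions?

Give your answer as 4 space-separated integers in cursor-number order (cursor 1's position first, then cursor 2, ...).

Answer: 5 11 28 20

Derivation:
After op 1 (add_cursor(5)): buffer="rjryguhy" (len 8), cursors c1@0 c2@1 c4@5 c3@8, authorship ........
After op 2 (insert('g')): buffer="grgjrygguhyg" (len 12), cursors c1@1 c2@3 c4@8 c3@12, authorship 1.2....4...3
After op 3 (insert('h')): buffer="ghrghjrygghuhygh" (len 16), cursors c1@2 c2@5 c4@11 c3@16, authorship 11.22....44...33
After op 4 (insert('z')): buffer="ghzrghzjrygghzuhyghz" (len 20), cursors c1@3 c2@7 c4@14 c3@20, authorship 111.222....444...333
After op 5 (insert('z')): buffer="ghzzrghzzjrygghzzuhyghzz" (len 24), cursors c1@4 c2@9 c4@17 c3@24, authorship 1111.2222....4444...3333
After op 6 (insert('k')): buffer="ghzzkrghzzkjrygghzzkuhyghzzk" (len 28), cursors c1@5 c2@11 c4@20 c3@28, authorship 11111.22222....44444...33333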